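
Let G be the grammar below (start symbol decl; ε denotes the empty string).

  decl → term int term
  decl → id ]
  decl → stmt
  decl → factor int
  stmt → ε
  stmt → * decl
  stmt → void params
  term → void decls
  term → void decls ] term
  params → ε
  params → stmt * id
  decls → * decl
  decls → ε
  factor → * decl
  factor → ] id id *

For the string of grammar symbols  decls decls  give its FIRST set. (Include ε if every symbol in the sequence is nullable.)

{ *, ε }

Add FIRST(decls)\{ε} = { * }; decls is nullable, continue.
Add FIRST(decls)\{ε} = { * }; decls is nullable, continue.
Every symbol is nullable, so include ε.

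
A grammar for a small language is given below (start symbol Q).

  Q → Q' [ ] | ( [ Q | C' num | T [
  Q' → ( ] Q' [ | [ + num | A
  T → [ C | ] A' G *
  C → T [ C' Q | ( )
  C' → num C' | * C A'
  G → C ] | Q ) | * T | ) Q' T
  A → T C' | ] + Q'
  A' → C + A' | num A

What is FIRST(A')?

From A' → C + A': add FIRST(C) = { (, [, ] }.
A' → num A contributes {num}.
Union: FIRST(A') = { (, [, ], num }.

{ (, [, ], num }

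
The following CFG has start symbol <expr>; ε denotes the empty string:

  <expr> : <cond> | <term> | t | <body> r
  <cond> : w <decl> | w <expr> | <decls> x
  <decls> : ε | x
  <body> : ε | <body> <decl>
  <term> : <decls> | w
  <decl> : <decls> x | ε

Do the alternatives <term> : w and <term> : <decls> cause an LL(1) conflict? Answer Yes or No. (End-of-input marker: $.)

FIRST(w) = { w } and FIRST(<decls>) = { x, ε }.
The second is nullable but FOLLOW(<term>) = { $ } is disjoint from FIRST of the first.

No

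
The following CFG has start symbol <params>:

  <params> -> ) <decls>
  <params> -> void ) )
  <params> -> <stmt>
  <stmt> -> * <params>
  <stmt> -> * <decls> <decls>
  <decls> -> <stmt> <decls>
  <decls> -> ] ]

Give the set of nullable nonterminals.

No nonterminal has an empty production or an RHS whose symbols are all nullable.

{ } (none)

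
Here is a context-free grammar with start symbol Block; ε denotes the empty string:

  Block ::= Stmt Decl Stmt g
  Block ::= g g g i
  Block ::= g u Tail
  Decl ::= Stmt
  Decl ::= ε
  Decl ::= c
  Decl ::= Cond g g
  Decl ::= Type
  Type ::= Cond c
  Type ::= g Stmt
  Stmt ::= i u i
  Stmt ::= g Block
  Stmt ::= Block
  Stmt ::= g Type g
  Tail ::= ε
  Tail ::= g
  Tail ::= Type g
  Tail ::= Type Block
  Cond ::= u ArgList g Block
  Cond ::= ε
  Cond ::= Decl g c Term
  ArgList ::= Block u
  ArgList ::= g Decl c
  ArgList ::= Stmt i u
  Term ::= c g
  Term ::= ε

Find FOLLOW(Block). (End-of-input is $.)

{ $, c, g, i, u }

Block is the start symbol, so $ ∈ FOLLOW(Block).
In Stmt ::= g Block: Block is at the end, add FOLLOW(Stmt) = { c, g, i, u }.
In Stmt ::= Block: Block is at the end, add FOLLOW(Stmt) = { c, g, i, u }.
In Tail ::= Type Block: Block is at the end, add FOLLOW(Tail) = { $, c, g, i, u }.
In Cond ::= u ArgList g Block: Block is at the end, add FOLLOW(Cond) = { c, g }.
In ArgList ::= Block u: add FIRST(u) = { u }.
Union: FOLLOW(Block) = { $, c, g, i, u }.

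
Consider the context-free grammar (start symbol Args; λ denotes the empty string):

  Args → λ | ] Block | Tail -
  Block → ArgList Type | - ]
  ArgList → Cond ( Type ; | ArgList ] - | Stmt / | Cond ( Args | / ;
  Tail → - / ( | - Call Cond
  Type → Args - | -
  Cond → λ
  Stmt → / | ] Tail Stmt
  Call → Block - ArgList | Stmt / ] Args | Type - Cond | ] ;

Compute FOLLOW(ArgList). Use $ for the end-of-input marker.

In Block → ArgList Type: add FIRST(Type) = { -, ] }.
In ArgList → ArgList ] -: add FIRST(] -) = { ] }.
In Call → Block - ArgList: ArgList is at the end, add FOLLOW(Call) = { -, /, ] }.
Union: FOLLOW(ArgList) = { -, /, ] }.

{ -, /, ] }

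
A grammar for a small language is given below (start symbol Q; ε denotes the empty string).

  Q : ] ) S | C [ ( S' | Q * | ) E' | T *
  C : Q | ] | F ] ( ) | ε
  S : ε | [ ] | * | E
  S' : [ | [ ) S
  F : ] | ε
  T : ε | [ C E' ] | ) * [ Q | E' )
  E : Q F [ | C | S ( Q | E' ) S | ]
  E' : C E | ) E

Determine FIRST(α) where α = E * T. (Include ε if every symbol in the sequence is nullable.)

Add FIRST(E)\{ε} = { (, ), *, [, ] }; E is nullable, continue.
* is a terminal; add {*} and stop.

{ (, ), *, [, ] }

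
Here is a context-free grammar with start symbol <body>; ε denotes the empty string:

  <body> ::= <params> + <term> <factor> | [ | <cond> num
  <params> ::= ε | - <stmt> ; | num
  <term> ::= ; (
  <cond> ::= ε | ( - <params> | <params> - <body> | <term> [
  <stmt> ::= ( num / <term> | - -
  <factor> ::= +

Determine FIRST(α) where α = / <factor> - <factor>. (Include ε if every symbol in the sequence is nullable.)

{ / }

/ is a terminal; add {/} and stop.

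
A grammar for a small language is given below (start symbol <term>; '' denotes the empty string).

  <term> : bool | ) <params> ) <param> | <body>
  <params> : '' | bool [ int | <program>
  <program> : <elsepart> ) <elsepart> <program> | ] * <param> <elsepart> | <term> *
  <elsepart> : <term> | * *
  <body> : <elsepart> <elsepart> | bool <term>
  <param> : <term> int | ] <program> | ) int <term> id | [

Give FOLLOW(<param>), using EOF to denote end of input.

{ EOF, ), *, ], bool, id, int }

In <term> : ) <params> ) <param>: <param> is at the end, add FOLLOW(<term>) = { EOF, ), *, ], bool, id, int }.
In <program> : ] * <param> <elsepart>: add FIRST(<elsepart>) = { ), *, bool }.
Union: FOLLOW(<param>) = { EOF, ), *, ], bool, id, int }.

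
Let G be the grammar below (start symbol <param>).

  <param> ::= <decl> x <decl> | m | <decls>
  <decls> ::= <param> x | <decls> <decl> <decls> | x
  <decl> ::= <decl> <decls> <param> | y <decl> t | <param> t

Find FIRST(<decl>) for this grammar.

{ m, x, y }

From <decl> ::= <decl> <decls> <param>: add FIRST(<decl>) = { m, x, y }.
<decl> ::= y <decl> t contributes {y}.
From <decl> ::= <param> t: add FIRST(<param>) = { m, x, y }.
Union: FIRST(<decl>) = { m, x, y }.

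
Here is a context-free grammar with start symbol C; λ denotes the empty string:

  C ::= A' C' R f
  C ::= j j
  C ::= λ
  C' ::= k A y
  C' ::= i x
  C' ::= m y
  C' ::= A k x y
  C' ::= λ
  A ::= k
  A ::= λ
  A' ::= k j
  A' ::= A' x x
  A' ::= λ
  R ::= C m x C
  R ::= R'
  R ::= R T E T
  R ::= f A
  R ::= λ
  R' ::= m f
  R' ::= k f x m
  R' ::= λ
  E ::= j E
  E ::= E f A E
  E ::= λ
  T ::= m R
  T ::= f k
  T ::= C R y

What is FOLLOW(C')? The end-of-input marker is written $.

In C ::= A' C' R f: add FIRST(R f) = { f, i, j, k, m, x, y }.
Union: FOLLOW(C') = { f, i, j, k, m, x, y }.

{ f, i, j, k, m, x, y }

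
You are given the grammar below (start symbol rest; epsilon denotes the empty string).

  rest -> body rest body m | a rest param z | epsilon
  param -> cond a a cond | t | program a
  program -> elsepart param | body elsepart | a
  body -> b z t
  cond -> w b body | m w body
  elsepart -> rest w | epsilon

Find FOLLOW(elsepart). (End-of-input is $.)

In program -> elsepart param: add FIRST(param) = { a, b, m, t, w }.
In program -> body elsepart: elsepart is at the end, add FOLLOW(program) = { a }.
Union: FOLLOW(elsepart) = { a, b, m, t, w }.

{ a, b, m, t, w }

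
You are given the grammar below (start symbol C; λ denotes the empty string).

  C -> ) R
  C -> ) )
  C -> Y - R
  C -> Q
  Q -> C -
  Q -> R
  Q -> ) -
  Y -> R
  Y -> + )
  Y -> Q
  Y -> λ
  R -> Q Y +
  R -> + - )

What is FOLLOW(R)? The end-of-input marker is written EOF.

In C -> ) R: R is at the end, add FOLLOW(C) = { EOF, - }.
In C -> Y - R: R is at the end, add FOLLOW(C) = { EOF, - }.
In Q -> R: R is at the end, add FOLLOW(Q) = { EOF, ), +, - }.
In Y -> R: R is at the end, add FOLLOW(Y) = { +, - }.
Union: FOLLOW(R) = { EOF, ), +, - }.

{ EOF, ), +, - }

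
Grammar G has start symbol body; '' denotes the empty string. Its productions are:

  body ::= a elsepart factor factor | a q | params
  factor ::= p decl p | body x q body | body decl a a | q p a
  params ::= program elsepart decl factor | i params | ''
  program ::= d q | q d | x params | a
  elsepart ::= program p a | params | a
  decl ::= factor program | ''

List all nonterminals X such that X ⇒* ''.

{ body, decl, elsepart, params }

Directly nullable (have an ''-production): params, decl.
elsepart ::= params with every symbol nullable, so elsepart is nullable.
body ::= params with every symbol nullable, so body is nullable.
No other nonterminal has a production whose RHS symbols are all nullable.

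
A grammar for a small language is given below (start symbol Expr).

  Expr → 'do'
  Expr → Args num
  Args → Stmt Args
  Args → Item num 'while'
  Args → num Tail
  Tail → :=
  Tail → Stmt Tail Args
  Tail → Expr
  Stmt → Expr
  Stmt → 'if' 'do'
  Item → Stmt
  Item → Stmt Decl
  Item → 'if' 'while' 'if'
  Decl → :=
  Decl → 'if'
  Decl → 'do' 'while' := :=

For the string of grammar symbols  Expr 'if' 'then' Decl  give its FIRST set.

Add FIRST(Expr) = { 'do', 'if', num }; Expr is not nullable, stop.

{ 'do', 'if', num }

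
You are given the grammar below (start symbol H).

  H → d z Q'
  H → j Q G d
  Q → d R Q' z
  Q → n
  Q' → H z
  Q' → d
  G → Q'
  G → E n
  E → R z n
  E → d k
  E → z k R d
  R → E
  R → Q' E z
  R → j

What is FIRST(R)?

From R → E: add FIRST(E) = { d, j, z }.
From R → Q' E z: add FIRST(Q') = { d, j }.
R → j contributes {j}.
Union: FIRST(R) = { d, j, z }.

{ d, j, z }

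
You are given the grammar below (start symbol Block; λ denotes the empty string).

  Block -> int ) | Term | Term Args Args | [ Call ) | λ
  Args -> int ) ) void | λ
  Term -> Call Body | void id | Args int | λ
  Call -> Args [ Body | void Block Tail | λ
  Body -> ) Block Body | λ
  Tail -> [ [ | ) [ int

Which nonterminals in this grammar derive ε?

Directly nullable (have an λ-production): Block, Args, Term, Call, Body.
No other nonterminal has a production whose RHS symbols are all nullable.

{ Args, Block, Body, Call, Term }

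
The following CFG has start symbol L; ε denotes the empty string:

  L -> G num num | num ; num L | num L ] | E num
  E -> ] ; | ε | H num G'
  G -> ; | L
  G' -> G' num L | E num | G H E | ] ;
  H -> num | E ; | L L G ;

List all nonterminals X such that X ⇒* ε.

{ E }

Directly nullable (have an ε-production): E.
No other nonterminal has a production whose RHS symbols are all nullable.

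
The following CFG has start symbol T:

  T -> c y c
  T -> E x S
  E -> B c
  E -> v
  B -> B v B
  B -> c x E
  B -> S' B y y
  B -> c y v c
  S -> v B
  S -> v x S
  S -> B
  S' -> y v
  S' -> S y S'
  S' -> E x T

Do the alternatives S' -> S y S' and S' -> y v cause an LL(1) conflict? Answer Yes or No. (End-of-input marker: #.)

Yes

FIRST(S y S') = { c, v, y } and FIRST(y v) = { y }.
Both contain y, so the two alternatives are not disjoint — LL(1) conflict.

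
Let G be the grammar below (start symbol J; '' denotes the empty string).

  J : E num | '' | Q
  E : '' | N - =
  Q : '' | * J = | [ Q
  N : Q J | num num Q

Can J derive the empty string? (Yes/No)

J has an ''-production, so J ⇒ ''.

Yes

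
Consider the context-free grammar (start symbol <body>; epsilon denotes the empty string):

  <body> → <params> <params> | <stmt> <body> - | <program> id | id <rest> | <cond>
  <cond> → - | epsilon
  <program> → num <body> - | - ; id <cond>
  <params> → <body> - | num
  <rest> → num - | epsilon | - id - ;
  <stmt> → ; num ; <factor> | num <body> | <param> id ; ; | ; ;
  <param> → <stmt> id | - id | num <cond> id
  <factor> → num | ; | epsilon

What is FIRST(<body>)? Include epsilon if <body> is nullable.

{ -, ;, id, num, epsilon }

From <body> → <params> <params>: add FIRST(<params>) = { -, ;, id, num }.
From <body> → <stmt> <body> -: add FIRST(<stmt>) = { -, ;, num }.
From <body> → <program> id: add FIRST(<program>) = { -, num }.
<body> → id <rest> contributes {id}.
From <body> → <cond>: add FIRST(<cond>) = { -, epsilon } (including epsilon since <cond> is nullable).
Union: FIRST(<body>) = { -, ;, id, num, epsilon }.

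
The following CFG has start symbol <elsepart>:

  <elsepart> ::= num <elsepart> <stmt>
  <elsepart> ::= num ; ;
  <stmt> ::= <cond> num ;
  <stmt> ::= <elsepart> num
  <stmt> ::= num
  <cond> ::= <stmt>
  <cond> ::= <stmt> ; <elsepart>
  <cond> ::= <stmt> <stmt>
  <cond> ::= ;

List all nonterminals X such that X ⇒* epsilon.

{ } (none)

No nonterminal has an empty production or an RHS whose symbols are all nullable.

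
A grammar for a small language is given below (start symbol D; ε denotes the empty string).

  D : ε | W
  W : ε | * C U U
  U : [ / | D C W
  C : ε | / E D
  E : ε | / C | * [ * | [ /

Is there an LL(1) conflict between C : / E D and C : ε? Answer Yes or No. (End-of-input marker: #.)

FIRST(/ E D) = { / } and FIRST(ε) = { ε }.
The second alternative is nullable and FOLLOW(C) = { #, *, /, [ } shares / with FIRST of the first — conflict.

Yes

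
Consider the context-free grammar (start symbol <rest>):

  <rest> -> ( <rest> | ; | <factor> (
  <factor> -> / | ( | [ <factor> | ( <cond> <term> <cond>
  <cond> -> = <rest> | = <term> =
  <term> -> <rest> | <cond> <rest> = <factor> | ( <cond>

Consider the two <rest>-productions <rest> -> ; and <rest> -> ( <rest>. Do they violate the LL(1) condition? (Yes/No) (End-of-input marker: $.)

No

FIRST(;) = { ; } and FIRST(( <rest>) = { ( }.
The FIRST sets are disjoint and neither alternative is nullable — no conflict.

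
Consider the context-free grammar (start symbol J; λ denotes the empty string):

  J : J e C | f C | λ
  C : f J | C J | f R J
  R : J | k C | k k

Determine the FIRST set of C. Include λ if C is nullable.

C : f J contributes {f}.
From C : C J: add FIRST(C) = { f }.
C : f R J contributes {f}.
Union: FIRST(C) = { f }.

{ f }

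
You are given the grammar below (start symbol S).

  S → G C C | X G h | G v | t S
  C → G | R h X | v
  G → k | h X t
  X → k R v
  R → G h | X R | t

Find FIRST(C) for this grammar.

{ h, k, t, v }

From C → G: add FIRST(G) = { h, k }.
From C → R h X: add FIRST(R) = { h, k, t }.
C → v contributes {v}.
Union: FIRST(C) = { h, k, t, v }.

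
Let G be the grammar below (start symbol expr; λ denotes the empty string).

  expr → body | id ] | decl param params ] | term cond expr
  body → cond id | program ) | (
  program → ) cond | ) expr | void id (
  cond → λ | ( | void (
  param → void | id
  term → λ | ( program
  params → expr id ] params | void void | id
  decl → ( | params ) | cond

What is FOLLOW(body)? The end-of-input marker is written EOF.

In expr → body: body is at the end, add FOLLOW(expr) = { EOF, (, ), id, void }.
Union: FOLLOW(body) = { EOF, (, ), id, void }.

{ EOF, (, ), id, void }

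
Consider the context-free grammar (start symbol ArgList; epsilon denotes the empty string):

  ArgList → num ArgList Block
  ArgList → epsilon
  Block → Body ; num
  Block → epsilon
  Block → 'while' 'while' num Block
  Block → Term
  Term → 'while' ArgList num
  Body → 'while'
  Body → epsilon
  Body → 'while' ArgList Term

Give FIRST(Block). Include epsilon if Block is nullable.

From Block → Body ; num: Body nullable, take FIRST(Body) ∪ {;} = { 'while', ; }.
Block → epsilon contributes epsilon.
Block → 'while' 'while' num Block contributes {'while'}.
From Block → Term: add FIRST(Term) = { 'while' }.
Union: FIRST(Block) = { 'while', ;, epsilon }.

{ 'while', ;, epsilon }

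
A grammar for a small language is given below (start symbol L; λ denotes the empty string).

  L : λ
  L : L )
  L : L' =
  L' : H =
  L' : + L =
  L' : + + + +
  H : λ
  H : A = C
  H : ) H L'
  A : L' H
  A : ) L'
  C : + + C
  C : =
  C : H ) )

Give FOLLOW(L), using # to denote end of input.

{ #, ), = }

L is the start symbol, so # ∈ FOLLOW(L).
In L : L ): add FIRST()) = { ) }.
In L' : + L =: add FIRST(=) = { = }.
Union: FOLLOW(L) = { #, ), = }.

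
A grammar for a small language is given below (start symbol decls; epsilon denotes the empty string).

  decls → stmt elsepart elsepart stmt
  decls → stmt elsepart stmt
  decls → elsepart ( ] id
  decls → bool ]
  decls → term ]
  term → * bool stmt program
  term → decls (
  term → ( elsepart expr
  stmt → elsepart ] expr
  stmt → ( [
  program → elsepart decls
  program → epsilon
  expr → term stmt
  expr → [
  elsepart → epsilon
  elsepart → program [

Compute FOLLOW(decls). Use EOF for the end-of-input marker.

decls is the start symbol, so EOF ∈ FOLLOW(decls).
In term → decls (: add FIRST(() = { ( }.
In program → elsepart decls: decls is at the end, add FOLLOW(program) = { (, *, [, ], bool }.
Union: FOLLOW(decls) = { EOF, (, *, [, ], bool }.

{ EOF, (, *, [, ], bool }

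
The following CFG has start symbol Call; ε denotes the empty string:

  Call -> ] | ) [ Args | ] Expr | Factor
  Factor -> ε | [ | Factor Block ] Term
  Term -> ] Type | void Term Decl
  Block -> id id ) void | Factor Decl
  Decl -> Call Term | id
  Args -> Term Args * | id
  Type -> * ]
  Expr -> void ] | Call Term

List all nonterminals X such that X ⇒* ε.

Directly nullable (have an ε-production): Factor.
Call -> Factor with every symbol nullable, so Call is nullable.
No other nonterminal has a production whose RHS symbols are all nullable.

{ Call, Factor }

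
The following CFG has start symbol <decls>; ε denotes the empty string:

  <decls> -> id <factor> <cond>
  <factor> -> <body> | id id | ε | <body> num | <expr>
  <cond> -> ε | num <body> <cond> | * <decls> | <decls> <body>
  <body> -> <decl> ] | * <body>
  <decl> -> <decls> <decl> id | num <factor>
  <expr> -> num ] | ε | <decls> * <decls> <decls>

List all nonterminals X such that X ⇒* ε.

{ <cond>, <expr>, <factor> }

Directly nullable (have an ε-production): <factor>, <cond>, <expr>.
No other nonterminal has a production whose RHS symbols are all nullable.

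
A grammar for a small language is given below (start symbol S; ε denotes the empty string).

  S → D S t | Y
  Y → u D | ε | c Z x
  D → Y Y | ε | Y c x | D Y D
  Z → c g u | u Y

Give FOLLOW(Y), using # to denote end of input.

{ #, c, t, u, x }

In S → Y: Y is at the end, add FOLLOW(S) = { #, t }.
In D → Y Y: add FIRST(Y)\{ε} = { c, u }.
  Since Y is nullable, also add FOLLOW(D) = { #, c, t, u, x }.
In D → Y Y: Y is at the end, add FOLLOW(D) = { #, c, t, u, x }.
In D → Y c x: add FIRST(c x) = { c }.
In D → D Y D: add FIRST(D)\{ε} = { c, u }.
  Since D is nullable, also add FOLLOW(D) = { #, c, t, u, x }.
In Z → u Y: Y is at the end, add FOLLOW(Z) = { x }.
Union: FOLLOW(Y) = { #, c, t, u, x }.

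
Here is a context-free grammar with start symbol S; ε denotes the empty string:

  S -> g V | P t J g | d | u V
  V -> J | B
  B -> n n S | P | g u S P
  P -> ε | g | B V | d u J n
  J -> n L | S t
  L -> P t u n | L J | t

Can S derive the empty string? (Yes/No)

No

Nullable nonterminals: B, P, V.
No production of S has an RHS whose symbols are all nullable, so S is not nullable.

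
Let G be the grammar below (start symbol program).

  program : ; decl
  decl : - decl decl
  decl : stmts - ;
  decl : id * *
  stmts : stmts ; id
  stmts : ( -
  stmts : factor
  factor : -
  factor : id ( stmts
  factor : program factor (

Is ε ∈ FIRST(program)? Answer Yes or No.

No nonterminal in this grammar is nullable.
No production of program has an RHS whose symbols are all nullable, so program is not nullable.

No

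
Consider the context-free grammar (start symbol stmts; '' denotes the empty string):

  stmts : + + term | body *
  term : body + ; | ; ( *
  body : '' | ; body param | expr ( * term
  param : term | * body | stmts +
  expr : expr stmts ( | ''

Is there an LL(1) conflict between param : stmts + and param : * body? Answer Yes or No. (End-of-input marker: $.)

Yes

FIRST(stmts +) = { (, *, +, ; } and FIRST(* body) = { * }.
Both contain *, so the two alternatives are not disjoint — LL(1) conflict.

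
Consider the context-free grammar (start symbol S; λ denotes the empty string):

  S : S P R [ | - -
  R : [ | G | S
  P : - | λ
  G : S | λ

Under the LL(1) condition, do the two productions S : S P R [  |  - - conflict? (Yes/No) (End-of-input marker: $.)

Yes

FIRST(S P R [) = { - } and FIRST(- -) = { - }.
Both contain -, so the two alternatives are not disjoint — LL(1) conflict.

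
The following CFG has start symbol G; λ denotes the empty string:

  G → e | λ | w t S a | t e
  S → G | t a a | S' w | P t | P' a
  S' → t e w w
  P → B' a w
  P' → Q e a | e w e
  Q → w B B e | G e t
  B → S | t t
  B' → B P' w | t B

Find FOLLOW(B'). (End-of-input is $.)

In P → B' a w: add FIRST(a w) = { a }.
Union: FOLLOW(B') = { a }.

{ a }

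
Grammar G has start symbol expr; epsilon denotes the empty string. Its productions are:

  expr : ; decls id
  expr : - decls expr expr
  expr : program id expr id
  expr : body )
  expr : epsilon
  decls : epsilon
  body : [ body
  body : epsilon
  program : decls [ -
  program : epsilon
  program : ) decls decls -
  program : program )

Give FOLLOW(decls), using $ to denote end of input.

{ $, ), -, ;, [, id }

In expr : ; decls id: add FIRST(id) = { id }.
In expr : - decls expr expr: add FIRST(expr expr)\{epsilon} = { ), -, ;, [, id }.
  Since expr expr is nullable, also add FOLLOW(expr) = { $, ), -, ;, [, id }.
In program : decls [ -: add FIRST([ -) = { [ }.
In program : ) decls decls -: add FIRST(decls -) = { - }.
In program : ) decls decls -: add FIRST(-) = { - }.
Union: FOLLOW(decls) = { $, ), -, ;, [, id }.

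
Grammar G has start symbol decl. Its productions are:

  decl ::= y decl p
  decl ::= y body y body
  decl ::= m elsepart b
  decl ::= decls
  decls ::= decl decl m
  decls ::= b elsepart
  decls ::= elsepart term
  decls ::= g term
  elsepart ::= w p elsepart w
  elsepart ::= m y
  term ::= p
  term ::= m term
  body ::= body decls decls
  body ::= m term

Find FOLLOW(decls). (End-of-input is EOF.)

In decl ::= decls: decls is at the end, add FOLLOW(decl) = { EOF, b, g, m, p, w, y }.
In body ::= body decls decls: add FIRST(decls) = { b, g, m, w, y }.
In body ::= body decls decls: decls is at the end, add FOLLOW(body) = { EOF, b, g, m, p, w, y }.
Union: FOLLOW(decls) = { EOF, b, g, m, p, w, y }.

{ EOF, b, g, m, p, w, y }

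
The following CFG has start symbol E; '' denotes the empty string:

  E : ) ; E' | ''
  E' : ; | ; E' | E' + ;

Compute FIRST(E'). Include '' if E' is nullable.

{ ; }

E' : ; contributes {;}.
E' : ; E' contributes {;}.
From E' : E' + ;: add FIRST(E') = { ; }.
Union: FIRST(E') = { ; }.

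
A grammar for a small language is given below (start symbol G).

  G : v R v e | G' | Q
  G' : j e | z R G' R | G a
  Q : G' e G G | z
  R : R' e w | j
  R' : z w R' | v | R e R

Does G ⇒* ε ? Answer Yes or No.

No nonterminal in this grammar is nullable.
No production of G has an RHS whose symbols are all nullable, so G is not nullable.

No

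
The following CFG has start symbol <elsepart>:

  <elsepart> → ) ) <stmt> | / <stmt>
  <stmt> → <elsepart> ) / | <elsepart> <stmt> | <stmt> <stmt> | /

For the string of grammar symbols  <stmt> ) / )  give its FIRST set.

Add FIRST(<stmt>) = { ), / }; <stmt> is not nullable, stop.

{ ), / }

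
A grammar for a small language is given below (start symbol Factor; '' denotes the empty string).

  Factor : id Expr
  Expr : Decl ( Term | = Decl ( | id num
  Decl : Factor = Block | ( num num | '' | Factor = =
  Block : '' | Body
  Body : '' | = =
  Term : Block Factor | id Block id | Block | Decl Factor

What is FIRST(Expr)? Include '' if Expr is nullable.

From Expr : Decl ( Term: Decl nullable, take FIRST(Decl) ∪ {(} = { (, id }.
Expr : = Decl ( contributes {=}.
Expr : id num contributes {id}.
Union: FIRST(Expr) = { (, =, id }.

{ (, =, id }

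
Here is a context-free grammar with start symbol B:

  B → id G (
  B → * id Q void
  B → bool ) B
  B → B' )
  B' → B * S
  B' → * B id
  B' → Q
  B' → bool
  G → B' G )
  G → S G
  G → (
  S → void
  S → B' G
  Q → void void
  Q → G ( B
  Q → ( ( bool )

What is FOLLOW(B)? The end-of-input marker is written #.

{ #, (, ), *, bool, id, void }

B is the start symbol, so # ∈ FOLLOW(B).
In B → bool ) B: B is at the end, add FOLLOW(B) = { #, (, ), *, bool, id, void }.
In B' → B * S: add FIRST(* S) = { * }.
In B' → * B id: add FIRST(id) = { id }.
In Q → G ( B: B is at the end, add FOLLOW(Q) = { (, ), *, bool, id, void }.
Union: FOLLOW(B) = { #, (, ), *, bool, id, void }.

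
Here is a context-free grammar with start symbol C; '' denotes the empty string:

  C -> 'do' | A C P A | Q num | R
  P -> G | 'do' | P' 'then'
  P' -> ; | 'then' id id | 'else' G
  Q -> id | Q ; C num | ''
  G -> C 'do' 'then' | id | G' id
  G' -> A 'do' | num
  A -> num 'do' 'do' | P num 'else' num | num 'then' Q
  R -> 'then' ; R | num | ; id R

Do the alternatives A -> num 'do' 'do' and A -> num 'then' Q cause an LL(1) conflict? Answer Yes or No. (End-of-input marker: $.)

FIRST(num 'do' 'do') = { num } and FIRST(num 'then' Q) = { num }.
Both contain num, so the two alternatives are not disjoint — LL(1) conflict.

Yes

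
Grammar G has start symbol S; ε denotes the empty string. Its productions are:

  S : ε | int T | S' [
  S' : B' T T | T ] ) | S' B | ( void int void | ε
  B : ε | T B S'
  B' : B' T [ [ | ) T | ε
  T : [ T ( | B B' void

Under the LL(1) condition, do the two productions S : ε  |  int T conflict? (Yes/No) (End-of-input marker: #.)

No

FIRST(ε) = { ε } and FIRST(int T) = { int }.
The first is nullable but FOLLOW(S) = { # } is disjoint from FIRST of the second.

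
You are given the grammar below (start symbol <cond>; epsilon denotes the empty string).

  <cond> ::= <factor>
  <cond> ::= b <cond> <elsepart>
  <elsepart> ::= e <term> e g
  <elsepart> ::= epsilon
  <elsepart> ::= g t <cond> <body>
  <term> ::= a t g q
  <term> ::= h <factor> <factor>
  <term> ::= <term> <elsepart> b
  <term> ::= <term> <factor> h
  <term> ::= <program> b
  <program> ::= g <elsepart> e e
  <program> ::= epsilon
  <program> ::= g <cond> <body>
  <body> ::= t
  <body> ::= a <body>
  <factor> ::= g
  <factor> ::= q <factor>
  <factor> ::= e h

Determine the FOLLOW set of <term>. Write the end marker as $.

In <elsepart> ::= e <term> e g: add FIRST(e g) = { e }.
In <term> ::= <term> <elsepart> b: add FIRST(<elsepart> b) = { b, e, g }.
In <term> ::= <term> <factor> h: add FIRST(<factor> h) = { e, g, q }.
Union: FOLLOW(<term>) = { b, e, g, q }.

{ b, e, g, q }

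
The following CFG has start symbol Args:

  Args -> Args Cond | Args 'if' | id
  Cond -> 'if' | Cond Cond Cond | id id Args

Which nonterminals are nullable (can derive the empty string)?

{ } (none)

No nonterminal has an empty production or an RHS whose symbols are all nullable.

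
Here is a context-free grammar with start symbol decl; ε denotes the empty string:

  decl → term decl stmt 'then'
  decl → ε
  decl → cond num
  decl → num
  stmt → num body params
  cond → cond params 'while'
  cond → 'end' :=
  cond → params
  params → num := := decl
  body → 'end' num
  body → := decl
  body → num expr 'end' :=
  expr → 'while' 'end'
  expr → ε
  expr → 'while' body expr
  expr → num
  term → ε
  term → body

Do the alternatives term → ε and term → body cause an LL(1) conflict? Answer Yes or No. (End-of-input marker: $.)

FIRST(ε) = { ε } and FIRST(body) = { 'end', :=, num }.
The first alternative is nullable and FOLLOW(term) = { 'end', :=, num } shares 'end' with FIRST of the second — conflict.

Yes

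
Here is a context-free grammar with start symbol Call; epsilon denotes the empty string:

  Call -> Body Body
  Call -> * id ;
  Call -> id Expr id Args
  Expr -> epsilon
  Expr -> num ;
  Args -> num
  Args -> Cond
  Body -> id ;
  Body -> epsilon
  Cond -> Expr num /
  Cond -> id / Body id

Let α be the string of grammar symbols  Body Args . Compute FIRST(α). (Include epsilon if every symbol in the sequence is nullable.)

Add FIRST(Body)\{epsilon} = { id }; Body is nullable, continue.
Add FIRST(Args) = { id, num }; Args is not nullable, stop.

{ id, num }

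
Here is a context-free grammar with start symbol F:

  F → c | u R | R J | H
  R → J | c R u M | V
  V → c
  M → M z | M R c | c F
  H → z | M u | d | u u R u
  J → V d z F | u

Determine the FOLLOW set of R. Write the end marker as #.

In F → u R: R is at the end, add FOLLOW(F) = { #, c, u, z }.
In F → R J: add FIRST(J) = { c, u }.
In R → c R u M: add FIRST(u M) = { u }.
In M → M R c: add FIRST(c) = { c }.
In H → u u R u: add FIRST(u) = { u }.
Union: FOLLOW(R) = { #, c, u, z }.

{ #, c, u, z }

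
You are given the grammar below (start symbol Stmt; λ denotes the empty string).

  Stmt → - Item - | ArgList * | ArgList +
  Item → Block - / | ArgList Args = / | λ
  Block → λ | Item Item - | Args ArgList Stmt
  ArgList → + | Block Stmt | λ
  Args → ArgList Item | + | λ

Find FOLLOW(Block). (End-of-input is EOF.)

In Item → Block - /: add FIRST(- /) = { - }.
In ArgList → Block Stmt: add FIRST(Stmt) = { *, +, -, = }.
Union: FOLLOW(Block) = { *, +, -, = }.

{ *, +, -, = }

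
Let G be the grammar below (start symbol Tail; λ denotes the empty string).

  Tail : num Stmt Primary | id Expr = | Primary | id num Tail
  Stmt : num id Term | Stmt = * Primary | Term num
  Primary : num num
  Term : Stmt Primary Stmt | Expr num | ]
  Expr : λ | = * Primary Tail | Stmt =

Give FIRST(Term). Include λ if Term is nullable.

From Term : Stmt Primary Stmt: add FIRST(Stmt) = { =, ], num }.
From Term : Expr num: Expr nullable, take FIRST(Expr) ∪ {num} = { =, ], num }.
Term : ] contributes {]}.
Union: FIRST(Term) = { =, ], num }.

{ =, ], num }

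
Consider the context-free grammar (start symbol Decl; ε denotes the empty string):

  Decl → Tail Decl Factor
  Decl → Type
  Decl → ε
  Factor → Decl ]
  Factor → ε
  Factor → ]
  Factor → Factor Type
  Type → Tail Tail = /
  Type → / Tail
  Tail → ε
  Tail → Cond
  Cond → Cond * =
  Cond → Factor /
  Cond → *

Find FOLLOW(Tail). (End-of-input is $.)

{ $, *, /, =, ] }

In Decl → Tail Decl Factor: add FIRST(Decl Factor)\{ε} = { *, /, =, ] }.
  Since Decl Factor is nullable, also add FOLLOW(Decl) = { $, *, /, =, ] }.
In Type → Tail Tail = /: add FIRST(Tail = /) = { *, /, =, ] }.
In Type → Tail Tail = /: add FIRST(= /) = { = }.
In Type → / Tail: Tail is at the end, add FOLLOW(Type) = { $, *, /, =, ] }.
Union: FOLLOW(Tail) = { $, *, /, =, ] }.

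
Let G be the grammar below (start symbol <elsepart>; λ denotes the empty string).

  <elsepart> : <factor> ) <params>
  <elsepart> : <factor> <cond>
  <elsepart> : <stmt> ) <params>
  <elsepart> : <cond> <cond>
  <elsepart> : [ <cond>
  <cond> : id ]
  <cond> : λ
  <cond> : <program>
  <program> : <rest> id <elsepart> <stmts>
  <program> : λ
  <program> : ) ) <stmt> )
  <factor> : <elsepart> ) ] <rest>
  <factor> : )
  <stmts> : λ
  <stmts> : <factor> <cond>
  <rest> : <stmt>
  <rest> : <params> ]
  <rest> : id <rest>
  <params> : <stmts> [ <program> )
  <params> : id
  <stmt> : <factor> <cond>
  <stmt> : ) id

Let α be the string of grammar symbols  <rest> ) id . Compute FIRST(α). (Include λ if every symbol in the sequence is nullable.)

Add FIRST(<rest>) = { ), [, id }; <rest> is not nullable, stop.

{ ), [, id }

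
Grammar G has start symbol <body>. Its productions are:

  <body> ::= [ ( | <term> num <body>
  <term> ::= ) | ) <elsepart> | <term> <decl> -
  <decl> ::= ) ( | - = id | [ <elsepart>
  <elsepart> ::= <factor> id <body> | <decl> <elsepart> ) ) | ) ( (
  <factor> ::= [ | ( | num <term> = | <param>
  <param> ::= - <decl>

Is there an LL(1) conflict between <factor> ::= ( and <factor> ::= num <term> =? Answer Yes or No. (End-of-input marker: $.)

No

FIRST(() = { ( } and FIRST(num <term> =) = { num }.
The FIRST sets are disjoint and neither alternative is nullable — no conflict.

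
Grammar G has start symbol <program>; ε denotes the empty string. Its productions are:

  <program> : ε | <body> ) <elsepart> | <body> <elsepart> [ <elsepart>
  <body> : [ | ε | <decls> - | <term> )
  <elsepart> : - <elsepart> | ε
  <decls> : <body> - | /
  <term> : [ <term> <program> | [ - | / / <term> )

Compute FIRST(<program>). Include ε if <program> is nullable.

<program> : ε contributes ε.
From <program> : <body> ) <elsepart>: <body> nullable, take FIRST(<body>) ∪ {)} = { ), -, /, [ }.
From <program> : <body> <elsepart> [ <elsepart>: <body>, <elsepart> nullable, take FIRST(<body>) ∪ FIRST(<elsepart>) ∪ {[} = { -, /, [ }.
Union: FIRST(<program>) = { ), -, /, [, ε }.

{ ), -, /, [, ε }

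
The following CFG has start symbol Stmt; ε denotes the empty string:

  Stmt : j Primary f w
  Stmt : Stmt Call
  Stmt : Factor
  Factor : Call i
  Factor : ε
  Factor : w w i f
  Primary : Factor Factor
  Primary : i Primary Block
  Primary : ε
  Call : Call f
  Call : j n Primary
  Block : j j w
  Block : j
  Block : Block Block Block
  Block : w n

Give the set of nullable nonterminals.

Directly nullable (have an ε-production): Factor, Primary.
Stmt : Factor with every symbol nullable, so Stmt is nullable.
No other nonterminal has a production whose RHS symbols are all nullable.

{ Factor, Primary, Stmt }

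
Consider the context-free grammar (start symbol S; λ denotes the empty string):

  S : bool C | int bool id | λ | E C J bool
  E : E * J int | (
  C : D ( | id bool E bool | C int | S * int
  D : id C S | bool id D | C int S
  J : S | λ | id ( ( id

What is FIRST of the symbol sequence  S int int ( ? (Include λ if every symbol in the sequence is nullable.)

{ (, bool, int }

Add FIRST(S)\{λ} = { (, bool, int }; S is nullable, continue.
int is a terminal; add {int} and stop.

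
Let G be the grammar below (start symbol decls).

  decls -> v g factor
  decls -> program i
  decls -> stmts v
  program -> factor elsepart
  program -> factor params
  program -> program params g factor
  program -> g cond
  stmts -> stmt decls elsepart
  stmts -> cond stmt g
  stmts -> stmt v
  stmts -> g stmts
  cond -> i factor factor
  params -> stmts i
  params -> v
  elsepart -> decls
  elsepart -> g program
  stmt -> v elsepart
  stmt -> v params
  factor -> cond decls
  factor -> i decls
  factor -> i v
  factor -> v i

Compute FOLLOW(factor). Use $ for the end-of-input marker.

In decls -> v g factor: factor is at the end, add FOLLOW(decls) = { $, g, i, v }.
In program -> factor elsepart: add FIRST(elsepart) = { g, i, v }.
In program -> factor params: add FIRST(params) = { g, i, v }.
In program -> program params g factor: factor is at the end, add FOLLOW(program) = { g, i, v }.
In cond -> i factor factor: add FIRST(factor) = { i, v }.
In cond -> i factor factor: factor is at the end, add FOLLOW(cond) = { g, i, v }.
Union: FOLLOW(factor) = { $, g, i, v }.

{ $, g, i, v }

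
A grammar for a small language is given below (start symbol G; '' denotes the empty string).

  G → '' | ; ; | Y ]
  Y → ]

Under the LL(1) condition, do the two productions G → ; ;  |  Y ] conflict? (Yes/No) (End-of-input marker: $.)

FIRST(; ;) = { ; } and FIRST(Y ]) = { ] }.
The FIRST sets are disjoint and neither alternative is nullable — no conflict.

No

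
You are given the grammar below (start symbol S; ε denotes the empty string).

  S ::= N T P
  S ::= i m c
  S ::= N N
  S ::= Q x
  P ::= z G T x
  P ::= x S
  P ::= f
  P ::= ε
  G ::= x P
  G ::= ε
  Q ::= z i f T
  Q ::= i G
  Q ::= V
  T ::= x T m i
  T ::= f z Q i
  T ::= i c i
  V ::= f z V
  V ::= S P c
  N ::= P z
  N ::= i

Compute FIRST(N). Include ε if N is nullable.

{ f, i, x, z }

From N ::= P z: P nullable, take FIRST(P) ∪ {z} = { f, x, z }.
N ::= i contributes {i}.
Union: FIRST(N) = { f, i, x, z }.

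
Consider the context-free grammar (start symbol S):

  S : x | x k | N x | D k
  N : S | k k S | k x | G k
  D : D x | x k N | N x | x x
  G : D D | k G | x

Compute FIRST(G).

{ k, x }

From G : D D: add FIRST(D) = { k, x }.
G : k G contributes {k}.
G : x contributes {x}.
Union: FIRST(G) = { k, x }.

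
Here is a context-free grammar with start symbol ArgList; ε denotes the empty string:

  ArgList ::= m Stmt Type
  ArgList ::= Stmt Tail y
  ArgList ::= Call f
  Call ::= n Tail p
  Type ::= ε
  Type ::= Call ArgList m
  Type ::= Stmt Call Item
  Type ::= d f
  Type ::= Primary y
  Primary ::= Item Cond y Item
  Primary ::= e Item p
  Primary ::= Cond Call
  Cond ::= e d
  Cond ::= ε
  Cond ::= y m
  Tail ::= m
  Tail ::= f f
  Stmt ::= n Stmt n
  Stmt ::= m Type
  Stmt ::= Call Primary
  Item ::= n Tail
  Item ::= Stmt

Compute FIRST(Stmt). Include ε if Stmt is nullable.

Stmt ::= n Stmt n contributes {n}.
Stmt ::= m Type contributes {m}.
From Stmt ::= Call Primary: add FIRST(Call) = { n }.
Union: FIRST(Stmt) = { m, n }.

{ m, n }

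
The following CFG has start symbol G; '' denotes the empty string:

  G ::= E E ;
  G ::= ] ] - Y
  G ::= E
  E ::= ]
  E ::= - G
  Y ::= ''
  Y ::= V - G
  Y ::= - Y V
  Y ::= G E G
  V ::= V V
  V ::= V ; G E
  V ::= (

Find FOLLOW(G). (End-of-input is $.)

G is the start symbol, so $ ∈ FOLLOW(G).
In E ::= - G: G is at the end, add FOLLOW(E) = { $, (, -, ;, ] }.
In Y ::= V - G: G is at the end, add FOLLOW(Y) = { $, (, -, ;, ] }.
In Y ::= G E G: add FIRST(E G) = { -, ] }.
In Y ::= G E G: G is at the end, add FOLLOW(Y) = { $, (, -, ;, ] }.
In V ::= V ; G E: add FIRST(E) = { -, ] }.
Union: FOLLOW(G) = { $, (, -, ;, ] }.

{ $, (, -, ;, ] }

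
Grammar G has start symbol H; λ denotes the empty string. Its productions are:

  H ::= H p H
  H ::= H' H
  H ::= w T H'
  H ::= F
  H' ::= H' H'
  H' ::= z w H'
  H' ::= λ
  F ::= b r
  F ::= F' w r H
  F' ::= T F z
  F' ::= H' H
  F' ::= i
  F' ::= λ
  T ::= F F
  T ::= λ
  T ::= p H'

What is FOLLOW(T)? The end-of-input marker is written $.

{ $, b, i, p, w, z }

In H ::= w T H': add FIRST(H')\{λ} = { z }.
  Since H' is nullable, also add FOLLOW(H) = { $, b, i, p, w, z }.
In F' ::= T F z: add FIRST(F z) = { b, i, p, w, z }.
Union: FOLLOW(T) = { $, b, i, p, w, z }.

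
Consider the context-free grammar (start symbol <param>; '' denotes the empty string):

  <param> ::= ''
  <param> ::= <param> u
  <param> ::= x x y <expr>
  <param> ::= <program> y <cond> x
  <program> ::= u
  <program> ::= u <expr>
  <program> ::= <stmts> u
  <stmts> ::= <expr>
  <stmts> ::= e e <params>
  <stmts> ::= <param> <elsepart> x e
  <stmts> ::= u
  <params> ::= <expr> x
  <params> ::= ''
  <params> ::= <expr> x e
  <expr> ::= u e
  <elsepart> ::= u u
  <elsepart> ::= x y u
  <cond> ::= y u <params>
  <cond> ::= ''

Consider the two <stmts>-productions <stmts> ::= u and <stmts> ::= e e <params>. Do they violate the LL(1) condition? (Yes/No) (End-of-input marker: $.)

No

FIRST(u) = { u } and FIRST(e e <params>) = { e }.
The FIRST sets are disjoint and neither alternative is nullable — no conflict.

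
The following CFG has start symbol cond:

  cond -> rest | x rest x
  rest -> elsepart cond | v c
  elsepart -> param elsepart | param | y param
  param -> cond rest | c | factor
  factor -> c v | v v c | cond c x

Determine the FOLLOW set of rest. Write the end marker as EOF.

{ EOF, c, v, x, y }

In cond -> rest: rest is at the end, add FOLLOW(cond) = { EOF, c, v, x, y }.
In cond -> x rest x: add FIRST(x) = { x }.
In param -> cond rest: rest is at the end, add FOLLOW(param) = { c, v, x, y }.
Union: FOLLOW(rest) = { EOF, c, v, x, y }.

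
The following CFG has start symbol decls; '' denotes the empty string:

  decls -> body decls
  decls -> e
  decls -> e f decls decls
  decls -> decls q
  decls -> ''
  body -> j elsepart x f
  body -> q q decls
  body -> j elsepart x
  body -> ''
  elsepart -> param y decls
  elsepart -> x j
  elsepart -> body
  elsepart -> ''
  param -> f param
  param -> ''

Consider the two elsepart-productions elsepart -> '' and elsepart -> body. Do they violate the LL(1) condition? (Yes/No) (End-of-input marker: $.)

Yes

FIRST('') = { '' } and FIRST(body) = { j, q, '' }.
Both alternatives are nullable, violating the LL(1) condition.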